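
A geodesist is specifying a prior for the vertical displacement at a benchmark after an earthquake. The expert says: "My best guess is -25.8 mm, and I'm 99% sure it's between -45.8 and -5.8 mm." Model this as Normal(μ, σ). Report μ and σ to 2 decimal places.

μ = -25.80, σ = 7.76

A symmetric 99% interval runs μ ± z·σ with z = 2.576.
Half-width = 20, so σ = 20/2.576 = 7.76.
μ is the stated best guess, -25.80.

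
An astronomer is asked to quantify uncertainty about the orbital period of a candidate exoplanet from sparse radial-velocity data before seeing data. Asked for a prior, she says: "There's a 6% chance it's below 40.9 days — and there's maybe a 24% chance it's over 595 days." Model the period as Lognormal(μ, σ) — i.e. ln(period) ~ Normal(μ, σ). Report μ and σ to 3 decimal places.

μ ≈ 5.552, σ ≈ 1.184

If T ~ Lognormal(μ,σ) then ln T ~ Normal(μ,σ), so the p-quantile of ln T is μ + z_p·σ.
ln(40.9) = 3.711 and ln(595) = 6.389; z_{0.06} = -1.555, z_{0.76} = 0.7063.
σ = (6.389 − 3.711)/(0.7063 − (-1.555)) = 1.184.
μ = 3.711 − (-1.555)·1.184 = 5.552.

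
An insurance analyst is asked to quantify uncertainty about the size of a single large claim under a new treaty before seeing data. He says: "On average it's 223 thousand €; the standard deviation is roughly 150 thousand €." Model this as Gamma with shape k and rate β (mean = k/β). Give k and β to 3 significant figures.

k ≈ 2.21, β ≈ 0.00991

For Gamma(k, rate β): mean = k/β, variance = k/β², so CV = 1/√k.
CV = SD/mean = 150/223 = 0.6726, hence k = 1/CV² = 2.21.
Then β = k/mean = 2.21/223 = 0.00991.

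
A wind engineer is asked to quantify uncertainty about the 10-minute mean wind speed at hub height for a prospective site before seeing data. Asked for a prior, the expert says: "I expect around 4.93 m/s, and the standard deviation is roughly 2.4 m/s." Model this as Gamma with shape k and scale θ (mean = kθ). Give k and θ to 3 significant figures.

k ≈ 4.22, θ ≈ 1.17

For Gamma(k, scale θ): mean = kθ, variance = kθ², so CV = 1/√k.
CV = SD/mean = 2.4/4.93 = 0.4868, hence k = 1/CV² = 4.22.
Then θ = mean/k = 4.93/4.22 = 1.17.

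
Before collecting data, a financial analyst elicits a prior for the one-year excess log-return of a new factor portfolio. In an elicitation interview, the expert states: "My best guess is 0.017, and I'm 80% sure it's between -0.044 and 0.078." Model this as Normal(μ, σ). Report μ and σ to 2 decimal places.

μ = 0.02, σ = 0.05

A symmetric 80% interval runs μ ± z·σ with z = 1.282.
Half-width = 0.061, so σ = 0.061/1.282 = 0.05.
μ is the stated best guess, 0.02.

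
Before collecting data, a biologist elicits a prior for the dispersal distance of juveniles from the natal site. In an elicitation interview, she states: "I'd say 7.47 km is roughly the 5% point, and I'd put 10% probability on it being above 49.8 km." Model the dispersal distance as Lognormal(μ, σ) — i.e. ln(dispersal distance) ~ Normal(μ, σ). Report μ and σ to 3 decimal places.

μ ≈ 3.077, σ ≈ 0.648

If T ~ Lognormal(μ,σ) then ln T ~ Normal(μ,σ), so the p-quantile of ln T is μ + z_p·σ.
ln(7.47) = 2.011 and ln(49.8) = 3.908; z_{0.05} = -1.645, z_{0.9} = 1.282.
σ = (3.908 − 2.011)/(1.282 − (-1.645)) = 0.648.
μ = 2.011 − (-1.645)·0.648 = 3.077.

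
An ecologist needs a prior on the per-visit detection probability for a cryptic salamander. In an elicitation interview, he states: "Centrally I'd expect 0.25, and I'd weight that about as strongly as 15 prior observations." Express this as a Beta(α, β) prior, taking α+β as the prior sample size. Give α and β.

Under the effective-sample-size interpretation, Beta(α, β) has prior mean α/(α+β) and prior sample size α+β.
So α+β = 15 and α/(α+β) = 0.25, giving α = 0.25·15 = 3.75 and β = 15 − 3.75 = 11.25.

α = 3.75, β = 11.25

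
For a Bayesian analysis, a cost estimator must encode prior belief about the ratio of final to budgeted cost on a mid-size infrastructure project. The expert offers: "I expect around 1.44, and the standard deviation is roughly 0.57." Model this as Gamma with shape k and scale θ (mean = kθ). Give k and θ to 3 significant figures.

For Gamma(k, scale θ): mean = kθ, variance = kθ², so CV = 1/√k.
CV = SD/mean = 0.57/1.44 = 0.3958, hence k = 1/CV² = 6.38.
Then θ = mean/k = 1.44/6.38 = 0.226.

k ≈ 6.38, θ ≈ 0.226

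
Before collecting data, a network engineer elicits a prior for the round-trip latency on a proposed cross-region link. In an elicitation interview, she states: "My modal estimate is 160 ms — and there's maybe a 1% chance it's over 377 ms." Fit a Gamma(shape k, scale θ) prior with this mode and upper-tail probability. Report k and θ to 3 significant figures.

k ≈ 7.47, θ ≈ 24.7

Gamma(k,θ) with k>1 has mode (k−1)θ, so θ = 160/(k−1).
Need P(X < 377) = 0.99 with θ tied to k this way. Start at k = 2, θ = 160: P(X<377) ≈ 0.682.
Too low — raise k to concentrate. Iterating converges to k ≈ 7.47.
Then θ = 160/(7.47−1) ≈ 24.7.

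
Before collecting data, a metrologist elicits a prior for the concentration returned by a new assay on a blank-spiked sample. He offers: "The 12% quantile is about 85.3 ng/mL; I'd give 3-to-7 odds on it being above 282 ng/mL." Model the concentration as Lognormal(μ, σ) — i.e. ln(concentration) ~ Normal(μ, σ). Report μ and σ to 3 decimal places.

If T ~ Lognormal(μ,σ) then ln T ~ Normal(μ,σ), so the p-quantile of ln T is μ + z_p·σ.
ln(85.3) = 4.446 and ln(282) = 5.642; z_{0.12} = -1.175, z_{0.7} = 0.5244.
σ = (5.642 − 4.446)/(0.5244 − (-1.175)) = 0.704.
μ = 4.446 − (-1.175)·0.704 = 5.273.

μ ≈ 5.273, σ ≈ 0.704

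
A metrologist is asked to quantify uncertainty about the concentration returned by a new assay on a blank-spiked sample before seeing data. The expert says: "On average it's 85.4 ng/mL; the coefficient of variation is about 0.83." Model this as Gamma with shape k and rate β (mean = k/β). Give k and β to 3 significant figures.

For Gamma(k, rate β): mean = k/β, variance = k/β², so CV = 1/√k.
CV = 0.83, hence k = 1/CV² = 1.45.
Then β = k/mean = 1.45/85.4 = 0.017.

k ≈ 1.45, β ≈ 0.017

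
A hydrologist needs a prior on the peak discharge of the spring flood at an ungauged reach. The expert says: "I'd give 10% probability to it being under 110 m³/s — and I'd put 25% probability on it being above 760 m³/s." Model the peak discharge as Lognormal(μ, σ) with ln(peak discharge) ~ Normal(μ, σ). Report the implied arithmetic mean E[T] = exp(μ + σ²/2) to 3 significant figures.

If T ~ Lognormal(μ,σ) then ln T ~ Normal(μ,σ), so the p-quantile of ln T is μ + z_p·σ.
ln(110) = 4.7 and ln(760) = 6.633; z_{0.1} = -1.282, z_{0.75} = 0.6745.
σ = (6.633 − 4.7)/(0.6745 − (-1.282)) = 0.988.
μ = 4.7 − (-1.282)·0.988 = 5.967.
E[T] = exp(μ + σ²/2) = exp(5.967 + 0.4882) = 636 m³/s.

E[T] ≈ 636 m³/s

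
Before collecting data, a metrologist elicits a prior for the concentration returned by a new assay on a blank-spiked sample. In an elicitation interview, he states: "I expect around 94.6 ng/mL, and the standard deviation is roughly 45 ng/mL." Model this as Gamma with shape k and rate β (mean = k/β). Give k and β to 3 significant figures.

k ≈ 4.42, β ≈ 0.0467

For Gamma(k, rate β): mean = k/β, variance = k/β², so CV = 1/√k.
CV = SD/mean = 45/94.6 = 0.4757, hence k = 1/CV² = 4.42.
Then β = k/mean = 4.42/94.6 = 0.0467.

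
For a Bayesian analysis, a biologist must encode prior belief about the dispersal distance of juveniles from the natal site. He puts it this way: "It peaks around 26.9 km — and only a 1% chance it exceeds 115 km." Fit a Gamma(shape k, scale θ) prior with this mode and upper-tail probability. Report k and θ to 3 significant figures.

k ≈ 2.94, θ ≈ 13.8

Gamma(k,θ) with k>1 has mode (k−1)θ, so θ = 26.9/(k−1).
Need P(X < 115) = 0.99 with θ tied to k this way. Start at k = 2, θ = 26.9: P(X<115) ≈ 0.927.
Too low — raise k to concentrate. Iterating converges to k ≈ 2.94.
Then θ = 26.9/(2.94−1) ≈ 13.8.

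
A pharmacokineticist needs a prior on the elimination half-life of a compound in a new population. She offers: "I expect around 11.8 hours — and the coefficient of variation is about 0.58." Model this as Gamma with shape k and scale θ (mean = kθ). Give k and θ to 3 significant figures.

k ≈ 2.97, θ ≈ 3.97

For Gamma(k, scale θ): mean = kθ, variance = kθ², so CV = 1/√k.
CV = 0.58, hence k = 1/CV² = 2.97.
Then θ = mean/k = 11.8/2.97 = 3.97.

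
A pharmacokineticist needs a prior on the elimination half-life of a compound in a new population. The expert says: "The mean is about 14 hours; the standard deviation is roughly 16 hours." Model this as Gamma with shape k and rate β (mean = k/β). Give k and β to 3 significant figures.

k ≈ 0.766, β ≈ 0.0547

For Gamma(k, rate β): mean = k/β, variance = k/β², so CV = 1/√k.
CV = SD/mean = 16/14 = 1.143, hence k = 1/CV² = 0.766.
Then β = k/mean = 0.766/14 = 0.0547.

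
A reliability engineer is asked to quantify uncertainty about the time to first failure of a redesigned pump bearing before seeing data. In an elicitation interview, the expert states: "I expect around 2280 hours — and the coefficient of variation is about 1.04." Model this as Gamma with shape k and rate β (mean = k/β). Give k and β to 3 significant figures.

k ≈ 0.925, β ≈ 0.000406

For Gamma(k, rate β): mean = k/β, variance = k/β², so CV = 1/√k.
CV = 1.04, hence k = 1/CV² = 0.925.
Then β = k/mean = 0.925/2280 = 0.000406.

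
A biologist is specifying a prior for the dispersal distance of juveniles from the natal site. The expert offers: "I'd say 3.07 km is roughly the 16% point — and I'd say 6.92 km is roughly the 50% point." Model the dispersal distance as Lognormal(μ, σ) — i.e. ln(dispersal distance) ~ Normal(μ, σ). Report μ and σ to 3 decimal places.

If T ~ Lognormal(μ,σ) then ln T ~ Normal(μ,σ), so the p-quantile of ln T is μ + z_p·σ.
ln(3.07) = 1.122 and ln(6.92) = 1.934; z_{0.16} = -0.9945, z_{0.5} = 0.
σ = (1.934 − 1.122)/(0 − (-0.9945)) = 0.817.
μ = 1.122 − (-0.9945)·0.817 = 1.934.

μ ≈ 1.934, σ ≈ 0.817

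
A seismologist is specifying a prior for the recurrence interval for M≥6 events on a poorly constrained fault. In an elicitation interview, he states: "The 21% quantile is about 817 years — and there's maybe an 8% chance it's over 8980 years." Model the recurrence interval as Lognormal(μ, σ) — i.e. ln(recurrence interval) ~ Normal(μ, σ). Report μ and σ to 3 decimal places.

μ ≈ 7.580, σ ≈ 1.084

If T ~ Lognormal(μ,σ) then ln T ~ Normal(μ,σ), so the p-quantile of ln T is μ + z_p·σ.
ln(817) = 6.706 and ln(8980) = 9.103; z_{0.21} = -0.8064, z_{0.92} = 1.405.
σ = (9.103 − 6.706)/(1.405 − (-0.8064)) = 1.084.
μ = 6.706 − (-0.8064)·1.084 = 7.580.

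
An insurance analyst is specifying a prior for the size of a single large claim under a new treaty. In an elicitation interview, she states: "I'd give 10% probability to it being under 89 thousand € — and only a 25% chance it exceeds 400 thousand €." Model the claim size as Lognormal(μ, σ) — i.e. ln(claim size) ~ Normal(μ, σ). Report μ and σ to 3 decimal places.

If T ~ Lognormal(μ,σ) then ln T ~ Normal(μ,σ), so the p-quantile of ln T is μ + z_p·σ.
ln(89) = 4.489 and ln(400) = 5.991; z_{0.1} = -1.282, z_{0.75} = 0.6745.
σ = (5.991 − 4.489)/(0.6745 − (-1.282)) = 0.768.
μ = 4.489 − (-1.282)·0.768 = 5.473.

μ ≈ 5.473, σ ≈ 0.768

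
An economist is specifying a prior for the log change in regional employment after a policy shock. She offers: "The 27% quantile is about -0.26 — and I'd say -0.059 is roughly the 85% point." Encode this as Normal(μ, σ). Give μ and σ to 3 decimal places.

μ = -0.185, σ = 0.122

The p-quantile of Normal(μ,σ) is μ + z_p·σ, with z_{0.27} = -0.6128 and z_{0.85} = 1.036.
Eliminate σ: μ = (z₂·x₁ − z₁·x₂)/(z₂ − z₁) = (1.036·-0.26 − (-0.6128)·-0.059)/1.649 = -0.185.
Then σ = (x₂ − x₁)/(z₂ − z₁) = (-0.059 − -0.26)/1.649 = 0.122.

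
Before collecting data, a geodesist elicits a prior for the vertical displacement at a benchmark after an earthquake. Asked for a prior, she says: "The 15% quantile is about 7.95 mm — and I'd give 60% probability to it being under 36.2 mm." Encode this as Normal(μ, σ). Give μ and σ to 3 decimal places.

The p-quantile of Normal(μ,σ) is μ + z_p·σ, with z_{0.15} = -1.036 and z_{0.6} = 0.2533.
Eliminate σ: μ = (z₂·x₁ − z₁·x₂)/(z₂ − z₁) = (0.2533·7.95 − (-1.036)·36.2)/1.29 = 30.651.
Then σ = (x₂ − x₁)/(z₂ − z₁) = (36.2 − 7.95)/1.29 = 21.903.

μ = 30.651, σ = 21.903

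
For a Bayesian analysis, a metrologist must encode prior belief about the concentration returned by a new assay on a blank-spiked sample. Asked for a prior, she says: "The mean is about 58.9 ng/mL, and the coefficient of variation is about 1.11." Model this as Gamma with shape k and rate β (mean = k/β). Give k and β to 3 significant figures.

For Gamma(k, rate β): mean = k/β, variance = k/β², so CV = 1/√k.
CV = 1.11, hence k = 1/CV² = 0.812.
Then β = k/mean = 0.812/58.9 = 0.0138.

k ≈ 0.812, β ≈ 0.0138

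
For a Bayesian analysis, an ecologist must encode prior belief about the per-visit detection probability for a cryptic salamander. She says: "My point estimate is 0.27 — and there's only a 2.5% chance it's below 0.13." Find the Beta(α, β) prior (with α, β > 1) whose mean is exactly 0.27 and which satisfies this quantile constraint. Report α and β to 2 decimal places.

With mean 0.27 fixed, write α = 0.27s, β = 0.73s where s = α+β.
Need P(θ < 0.13) = 0.025 under Beta(0.27s, 0.73s). Normal approximation: (q−m)/√(m(1−m)/s) ≈ z_{0.025} = -1.96, so s ≈ 0.27·0.73·(-1.96)²/(0.13−0.27)² = 38.6.
At s = 38.6: P(θ<0.13) ≈ 0.012. Adjusting to match 0.025 gives s ≈ 30.08.
So α = 0.27·30.08 ≈ 8.12, β = 0.73·30.08 ≈ 21.96.

α ≈ 8.12, β ≈ 21.96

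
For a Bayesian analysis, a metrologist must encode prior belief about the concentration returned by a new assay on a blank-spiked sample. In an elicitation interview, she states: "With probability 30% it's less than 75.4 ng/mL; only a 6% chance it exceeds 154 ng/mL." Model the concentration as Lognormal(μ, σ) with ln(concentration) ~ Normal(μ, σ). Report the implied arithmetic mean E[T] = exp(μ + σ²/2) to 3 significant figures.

E[T] ≈ 95.8 ng/mL

If T ~ Lognormal(μ,σ) then ln T ~ Normal(μ,σ), so the p-quantile of ln T is μ + z_p·σ.
ln(75.4) = 4.323 and ln(154) = 5.037; z_{0.3} = -0.5244, z_{0.94} = 1.555.
σ = (5.037 − 4.323)/(1.555 − (-0.5244)) = 0.343.
μ = 4.323 − (-0.5244)·0.343 = 4.503.
E[T] = exp(μ + σ²/2) = exp(4.503 + 0.0590) = 95.8 ng/mL.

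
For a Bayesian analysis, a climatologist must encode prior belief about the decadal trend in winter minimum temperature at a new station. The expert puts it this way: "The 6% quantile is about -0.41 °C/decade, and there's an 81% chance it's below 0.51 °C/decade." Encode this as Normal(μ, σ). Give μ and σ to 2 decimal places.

For Normal(μ,σ), the p-quantile is μ + z_p·σ. Here z_{0.06} = -1.555, z_{0.81} = 0.8779.
So -0.41 = μ − 1.555σ and 0.51 = μ + 0.8779σ.
Subtracting: σ = (0.51 − -0.41)/(0.8779 − (-1.555)) = 0.38.
Then μ = -0.41 − (-1.555)·0.38 = 0.18.

μ = 0.18, σ = 0.38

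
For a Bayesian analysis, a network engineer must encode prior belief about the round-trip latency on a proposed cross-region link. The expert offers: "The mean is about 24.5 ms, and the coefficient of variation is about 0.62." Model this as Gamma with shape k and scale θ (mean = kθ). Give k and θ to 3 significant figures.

For Gamma(k, scale θ): mean = kθ, variance = kθ², so CV = 1/√k.
CV = 0.62, hence k = 1/CV² = 2.6.
Then θ = mean/k = 24.5/2.6 = 9.42.

k ≈ 2.6, θ ≈ 9.42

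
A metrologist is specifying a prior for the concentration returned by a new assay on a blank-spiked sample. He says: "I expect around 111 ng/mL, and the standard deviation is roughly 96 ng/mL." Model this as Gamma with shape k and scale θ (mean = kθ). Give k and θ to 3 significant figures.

For Gamma(k, scale θ): mean = kθ, variance = kθ², so CV = 1/√k.
CV = SD/mean = 96/111 = 0.8649, hence k = 1/CV² = 1.34.
Then θ = mean/k = 111/1.34 = 83.

k ≈ 1.34, θ ≈ 83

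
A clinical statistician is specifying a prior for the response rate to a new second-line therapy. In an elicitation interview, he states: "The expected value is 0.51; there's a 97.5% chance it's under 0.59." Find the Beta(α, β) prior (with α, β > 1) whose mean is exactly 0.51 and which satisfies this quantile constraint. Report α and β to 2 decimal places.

α ≈ 75.52, β ≈ 72.56

With mean 0.51 fixed, write α = 0.51s, β = 0.49s where s = α+β.
Need P(θ < 0.59) = 0.975 under Beta(0.51s, 0.49s). Normal approximation: (q−m)/√(m(1−m)/s) ≈ z_{0.975} = 1.96, so s ≈ 0.51·0.49·(1.96)²/(0.59−0.51)² = 150.0.
At s = 150.0: P(θ<0.59) ≈ 0.976. Adjusting to match 0.975 gives s ≈ 148.09.
So α = 0.51·148.09 ≈ 75.52, β = 0.49·148.09 ≈ 72.56.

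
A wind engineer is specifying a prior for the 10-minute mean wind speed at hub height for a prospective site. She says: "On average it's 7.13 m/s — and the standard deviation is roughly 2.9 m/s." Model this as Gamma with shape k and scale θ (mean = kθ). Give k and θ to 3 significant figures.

k ≈ 6.04, θ ≈ 1.18

For Gamma(k, scale θ): mean = kθ, variance = kθ², so CV = 1/√k.
CV = SD/mean = 2.9/7.13 = 0.4067, hence k = 1/CV² = 6.04.
Then θ = mean/k = 7.13/6.04 = 1.18.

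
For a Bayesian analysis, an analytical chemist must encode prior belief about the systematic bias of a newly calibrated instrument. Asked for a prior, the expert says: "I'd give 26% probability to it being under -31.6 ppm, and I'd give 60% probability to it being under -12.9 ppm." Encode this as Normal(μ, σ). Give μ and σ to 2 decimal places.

The p-quantile of Normal(μ,σ) is μ + z_p·σ, with z_{0.26} = -0.6433 and z_{0.6} = 0.2533.
Eliminate σ: μ = (z₂·x₁ − z₁·x₂)/(z₂ − z₁) = (0.2533·-31.6 − (-0.6433)·-12.9)/0.8967 = -18.18.
Then σ = (x₂ − x₁)/(z₂ − z₁) = (-12.9 − -31.6)/0.8967 = 20.85.

μ = -18.18, σ = 20.85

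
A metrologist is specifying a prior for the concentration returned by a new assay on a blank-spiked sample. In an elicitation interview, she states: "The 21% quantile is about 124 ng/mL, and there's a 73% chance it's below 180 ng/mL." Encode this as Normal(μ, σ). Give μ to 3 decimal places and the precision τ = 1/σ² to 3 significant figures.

The p-quantile of Normal(μ,σ) is μ + z_p·σ, with z_{0.21} = -0.8064 and z_{0.73} = 0.6128.
Eliminate σ: μ = (z₂·x₁ − z₁·x₂)/(z₂ − z₁) = (0.6128·124 − (-0.8064)·180)/1.419 = 155.820.
Then σ = (x₂ − x₁)/(z₂ − z₁) = (180 − 124)/1.419 = 39.458.
Precision τ = 1/σ² = 1/39.46² = 0.000642.

μ = 155.820, τ = 0.000642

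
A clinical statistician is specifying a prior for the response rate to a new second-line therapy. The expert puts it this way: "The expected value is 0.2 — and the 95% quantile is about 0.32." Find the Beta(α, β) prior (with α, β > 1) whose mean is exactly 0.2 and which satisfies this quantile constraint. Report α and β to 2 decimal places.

α ≈ 6.87, β ≈ 27.50

With mean 0.2 fixed, write α = 0.2s, β = 0.8s where s = α+β.
Need P(θ < 0.32) = 0.95 under Beta(0.2s, 0.8s). Normal approximation: (q−m)/√(m(1−m)/s) ≈ z_{0.95} = 1.64, so s ≈ 0.2·0.8·(1.64)²/(0.32−0.2)² = 30.1.
At s = 30.1: P(θ<0.32) ≈ 0.939. Adjusting to match 0.95 gives s ≈ 34.37.
So α = 0.2·34.37 ≈ 6.87, β = 0.8·34.37 ≈ 27.50.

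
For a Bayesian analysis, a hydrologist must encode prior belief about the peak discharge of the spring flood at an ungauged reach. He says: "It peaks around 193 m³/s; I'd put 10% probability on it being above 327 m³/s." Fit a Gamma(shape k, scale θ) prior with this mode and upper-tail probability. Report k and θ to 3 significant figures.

Gamma(k,θ) with k>1 has mode (k−1)θ, so θ = 193/(k−1).
Need P(X < 327) = 0.9 with θ tied to k this way. Start at k = 2, θ = 193: P(X<327) ≈ 0.505.
Too low — raise k to concentrate. Iterating converges to k ≈ 7.81.
Then θ = 193/(7.81−1) ≈ 28.4.

k ≈ 7.81, θ ≈ 28.4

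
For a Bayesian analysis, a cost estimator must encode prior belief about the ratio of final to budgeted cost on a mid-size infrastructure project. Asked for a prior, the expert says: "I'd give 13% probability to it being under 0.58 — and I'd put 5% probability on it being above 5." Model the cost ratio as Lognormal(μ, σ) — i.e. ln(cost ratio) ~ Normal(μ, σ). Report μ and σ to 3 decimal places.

μ ≈ 0.331, σ ≈ 0.777

If T ~ Lognormal(μ,σ) then ln T ~ Normal(μ,σ), so the p-quantile of ln T is μ + z_p·σ.
ln(0.58) = -0.5447 and ln(5) = 1.609; z_{0.13} = -1.126, z_{0.95} = 1.645.
σ = (1.609 − -0.5447)/(1.645 − (-1.126)) = 0.777.
μ = -0.5447 − (-1.126)·0.777 = 0.331.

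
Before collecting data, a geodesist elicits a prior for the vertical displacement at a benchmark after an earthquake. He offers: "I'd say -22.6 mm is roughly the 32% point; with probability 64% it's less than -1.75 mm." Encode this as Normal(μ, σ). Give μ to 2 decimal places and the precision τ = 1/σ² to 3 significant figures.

For Normal(μ,σ), the p-quantile is μ + z_p·σ. Here z_{0.32} = -0.4677, z_{0.64} = 0.3585.
So -22.6 = μ − 0.4677σ and -1.75 = μ + 0.3585σ.
Subtracting: σ = (-1.75 − -22.6)/(0.3585 − (-0.4677)) = 25.24.
Then μ = -22.6 − (-0.4677)·25.24 = -10.80.
Precision τ = 1/σ² = 1/25.24² = 0.00157.

μ = -10.80, τ = 0.00157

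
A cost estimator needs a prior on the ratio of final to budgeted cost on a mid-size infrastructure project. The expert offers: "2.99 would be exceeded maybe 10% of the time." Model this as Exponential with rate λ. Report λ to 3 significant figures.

λ ≈ 0.77

P(T > 2.99) = e^(−λ·2.99) = 0.1, so λ = −ln(0.1)/2.99 = 0.77.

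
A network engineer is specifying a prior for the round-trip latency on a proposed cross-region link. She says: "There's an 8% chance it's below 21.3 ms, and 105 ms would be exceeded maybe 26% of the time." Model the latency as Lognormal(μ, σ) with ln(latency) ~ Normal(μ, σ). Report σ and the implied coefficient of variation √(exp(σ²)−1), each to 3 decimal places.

If T ~ Lognormal(μ,σ) then ln T ~ Normal(μ,σ), so the p-quantile of ln T is μ + z_p·σ.
ln(21.3) = 3.059 and ln(105) = 4.654; z_{0.08} = -1.405, z_{0.74} = 0.6433.
σ = (4.654 − 3.059)/(0.6433 − (-1.405)) = 0.779.
μ = 3.059 − (-1.405)·0.779 = 4.153.
CV = √(exp(σ²)−1) = √(exp(0.6065)−1) = 0.913.

σ ≈ 0.779, CV ≈ 0.913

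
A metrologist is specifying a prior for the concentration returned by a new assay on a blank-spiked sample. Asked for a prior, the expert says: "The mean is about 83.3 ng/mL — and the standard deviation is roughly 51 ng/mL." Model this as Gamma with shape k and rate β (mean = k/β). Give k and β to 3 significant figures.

k ≈ 2.67, β ≈ 0.032

For Gamma(k, rate β): mean = k/β, variance = k/β², so CV = 1/√k.
CV = SD/mean = 51/83.3 = 0.6122, hence k = 1/CV² = 2.67.
Then β = k/mean = 2.67/83.3 = 0.032.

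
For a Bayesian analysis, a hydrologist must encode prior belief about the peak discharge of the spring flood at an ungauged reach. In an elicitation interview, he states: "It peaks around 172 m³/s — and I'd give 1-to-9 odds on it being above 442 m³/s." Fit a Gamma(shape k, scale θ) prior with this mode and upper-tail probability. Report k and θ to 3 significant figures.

Gamma(k,θ) with k>1 has mode (k−1)θ, so θ = 172/(k−1).
Need P(X < 442) = 0.9 with θ tied to k this way. Start at k = 2, θ = 172: P(X<442) ≈ 0.727.
Too low — raise k to concentrate. Iterating converges to k ≈ 3.15.
Then θ = 172/(3.15−1) ≈ 79.8.

k ≈ 3.15, θ ≈ 79.8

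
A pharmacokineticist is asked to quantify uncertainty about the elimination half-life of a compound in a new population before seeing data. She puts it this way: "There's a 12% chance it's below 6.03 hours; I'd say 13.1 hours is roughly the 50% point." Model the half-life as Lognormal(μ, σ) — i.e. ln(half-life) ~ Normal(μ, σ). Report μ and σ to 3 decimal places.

μ ≈ 2.573, σ ≈ 0.660

If T ~ Lognormal(μ,σ) then ln T ~ Normal(μ,σ), so the p-quantile of ln T is μ + z_p·σ.
ln(6.03) = 1.797 and ln(13.1) = 2.573; z_{0.12} = -1.175, z_{0.5} = 0.
σ = (2.573 − 1.797)/(0 − (-1.175)) = 0.660.
μ = 1.797 − (-1.175)·0.660 = 2.573.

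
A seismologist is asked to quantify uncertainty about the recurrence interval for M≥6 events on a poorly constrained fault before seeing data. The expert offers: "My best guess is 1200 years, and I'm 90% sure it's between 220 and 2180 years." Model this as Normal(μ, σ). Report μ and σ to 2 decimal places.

μ = 1200.00, σ = 595.80

A symmetric 90% interval runs μ ± z·σ with z = 1.645.
Half-width = 980, so σ = 980/1.645 = 595.80.
μ is the stated best guess, 1200.00.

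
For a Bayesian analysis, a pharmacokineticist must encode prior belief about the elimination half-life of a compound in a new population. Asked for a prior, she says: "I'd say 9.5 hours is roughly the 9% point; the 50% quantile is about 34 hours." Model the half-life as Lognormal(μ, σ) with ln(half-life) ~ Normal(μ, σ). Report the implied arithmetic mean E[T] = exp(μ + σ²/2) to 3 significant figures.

E[T] ≈ 53.4 hours

If T ~ Lognormal(μ,σ) then ln T ~ Normal(μ,σ), so the p-quantile of ln T is μ + z_p·σ.
ln(9.5) = 2.251 and ln(34) = 3.526; z_{0.09} = -1.341, z_{0.5} = 0.
σ = (3.526 − 2.251)/(0 − (-1.341)) = 0.951.
μ = 2.251 − (-1.341)·0.951 = 3.526.
E[T] = exp(μ + σ²/2) = exp(3.526 + 0.4522) = 53.4 hours.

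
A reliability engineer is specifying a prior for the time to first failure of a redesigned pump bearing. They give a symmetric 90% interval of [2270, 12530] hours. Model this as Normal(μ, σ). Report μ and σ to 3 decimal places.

A symmetric 90% interval runs μ ± z·σ with z = 1.645.
Half-width = 5130, so σ = 5130/1.645 = 3118.819.
μ is the interval midpoint, 7400.000.

μ = 7400.000, σ = 3118.819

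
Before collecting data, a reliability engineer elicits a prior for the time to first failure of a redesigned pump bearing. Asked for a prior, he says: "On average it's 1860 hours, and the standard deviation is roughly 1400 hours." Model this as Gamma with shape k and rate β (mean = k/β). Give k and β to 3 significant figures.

k ≈ 1.77, β ≈ 0.000949

For Gamma(k, rate β): mean = k/β, variance = k/β², so CV = 1/√k.
CV = SD/mean = 1400/1860 = 0.7527, hence k = 1/CV² = 1.77.
Then β = k/mean = 1.77/1860 = 0.000949.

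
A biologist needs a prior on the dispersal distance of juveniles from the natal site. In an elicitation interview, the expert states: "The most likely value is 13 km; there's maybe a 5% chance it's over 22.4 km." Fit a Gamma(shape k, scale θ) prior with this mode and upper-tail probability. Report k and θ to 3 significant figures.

Gamma(k,θ) with k>1 has mode (k−1)θ, so θ = 13/(k−1).
Need P(X < 22.4) = 0.95 with θ tied to k this way. Start at k = 2, θ = 13: P(X<22.4) ≈ 0.514.
Too low — raise k to concentrate. Iterating converges to k ≈ 10.4.
Then θ = 13/(10.4−1) ≈ 1.38.

k ≈ 10.4, θ ≈ 1.38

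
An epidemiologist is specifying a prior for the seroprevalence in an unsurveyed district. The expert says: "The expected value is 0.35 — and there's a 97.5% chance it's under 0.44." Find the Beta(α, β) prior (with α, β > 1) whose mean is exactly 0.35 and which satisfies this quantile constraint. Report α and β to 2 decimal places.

With mean 0.35 fixed, write α = 0.35s, β = 0.65s where s = α+β.
Need P(θ < 0.44) = 0.975 under Beta(0.35s, 0.65s). Normal approximation: (q−m)/√(m(1−m)/s) ≈ z_{0.975} = 1.96, so s ≈ 0.35·0.65·(1.96)²/(0.44−0.35)² = 107.9.
At s = 107.9: P(θ<0.44) ≈ 0.972. Adjusting to match 0.975 gives s ≈ 112.70.
So α = 0.35·112.70 ≈ 39.44, β = 0.65·112.70 ≈ 73.25.

α ≈ 39.44, β ≈ 73.25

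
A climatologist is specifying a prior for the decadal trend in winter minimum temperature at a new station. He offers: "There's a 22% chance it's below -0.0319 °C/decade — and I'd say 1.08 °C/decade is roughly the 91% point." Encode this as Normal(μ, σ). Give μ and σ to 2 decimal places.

μ = 0.37, σ = 0.53

The p-quantile of Normal(μ,σ) is μ + z_p·σ, with z_{0.22} = -0.7722 and z_{0.91} = 1.341.
Eliminate σ: μ = (z₂·x₁ − z₁·x₂)/(z₂ − z₁) = (1.341·-0.0319 − (-0.7722)·1.08)/2.113 = 0.37.
Then σ = (x₂ − x₁)/(z₂ − z₁) = (1.08 − -0.0319)/2.113 = 0.53.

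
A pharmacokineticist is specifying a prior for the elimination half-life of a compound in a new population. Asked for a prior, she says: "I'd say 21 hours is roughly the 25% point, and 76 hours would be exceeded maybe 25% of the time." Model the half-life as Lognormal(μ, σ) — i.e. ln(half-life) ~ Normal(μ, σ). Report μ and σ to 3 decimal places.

If T ~ Lognormal(μ,σ) then ln T ~ Normal(μ,σ), so the p-quantile of ln T is μ + z_p·σ.
ln(21) = 3.045 and ln(76) = 4.331; z_{0.25} = -0.6745, z_{0.75} = 0.6745.
σ = (4.331 − 3.045)/(0.6745 − (-0.6745)) = 0.953.
μ = 3.045 − (-0.6745)·0.953 = 3.688.

μ ≈ 3.688, σ ≈ 0.953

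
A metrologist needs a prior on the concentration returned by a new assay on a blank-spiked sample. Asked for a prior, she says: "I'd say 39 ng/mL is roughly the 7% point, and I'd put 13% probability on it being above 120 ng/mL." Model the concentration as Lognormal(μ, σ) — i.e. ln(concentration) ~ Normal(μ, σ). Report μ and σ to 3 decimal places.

μ ≈ 4.301, σ ≈ 0.432

If T ~ Lognormal(μ,σ) then ln T ~ Normal(μ,σ), so the p-quantile of ln T is μ + z_p·σ.
ln(39) = 3.664 and ln(120) = 4.787; z_{0.07} = -1.476, z_{0.87} = 1.126.
σ = (4.787 − 3.664)/(1.126 − (-1.476)) = 0.432.
μ = 3.664 − (-1.476)·0.432 = 4.301.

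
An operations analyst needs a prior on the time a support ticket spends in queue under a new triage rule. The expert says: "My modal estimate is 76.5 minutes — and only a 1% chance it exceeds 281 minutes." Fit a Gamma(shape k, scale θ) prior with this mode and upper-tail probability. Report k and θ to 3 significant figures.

k ≈ 3.53, θ ≈ 30.3

Gamma(k,θ) with k>1 has mode (k−1)θ, so θ = 76.5/(k−1).
Need P(X < 281) = 0.99 with θ tied to k this way. Start at k = 2, θ = 76.5: P(X<281) ≈ 0.881.
Too low — raise k to concentrate. Iterating converges to k ≈ 3.53.
Then θ = 76.5/(3.53−1) ≈ 30.3.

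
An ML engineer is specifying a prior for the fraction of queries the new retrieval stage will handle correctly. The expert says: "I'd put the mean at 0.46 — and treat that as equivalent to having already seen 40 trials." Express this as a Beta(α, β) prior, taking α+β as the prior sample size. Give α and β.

Under the effective-sample-size interpretation, Beta(α, β) has prior mean α/(α+β) and prior sample size α+β.
So α+β = 40 and α/(α+β) = 0.46, giving α = 0.46·40 = 18.4 and β = 40 − 18.4 = 21.6.

α = 18.4, β = 21.6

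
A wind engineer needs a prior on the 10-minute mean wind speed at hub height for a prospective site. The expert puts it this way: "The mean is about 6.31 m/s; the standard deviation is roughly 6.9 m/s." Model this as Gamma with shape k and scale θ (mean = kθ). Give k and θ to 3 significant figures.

k ≈ 0.836, θ ≈ 7.55

For Gamma(k, scale θ): mean = kθ, variance = kθ², so CV = 1/√k.
CV = SD/mean = 6.9/6.31 = 1.094, hence k = 1/CV² = 0.836.
Then θ = mean/k = 6.31/0.836 = 7.55.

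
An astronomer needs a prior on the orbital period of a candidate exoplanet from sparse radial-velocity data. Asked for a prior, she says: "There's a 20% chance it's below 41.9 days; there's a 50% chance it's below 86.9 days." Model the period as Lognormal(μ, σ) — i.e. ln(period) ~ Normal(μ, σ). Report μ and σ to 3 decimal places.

μ ≈ 4.465, σ ≈ 0.867

If T ~ Lognormal(μ,σ) then ln T ~ Normal(μ,σ), so the p-quantile of ln T is μ + z_p·σ.
ln(41.9) = 3.735 and ln(86.9) = 4.465; z_{0.2} = -0.8416, z_{0.5} = 0.
σ = (4.465 − 3.735)/(0 − (-0.8416)) = 0.867.
μ = 3.735 − (-0.8416)·0.867 = 4.465.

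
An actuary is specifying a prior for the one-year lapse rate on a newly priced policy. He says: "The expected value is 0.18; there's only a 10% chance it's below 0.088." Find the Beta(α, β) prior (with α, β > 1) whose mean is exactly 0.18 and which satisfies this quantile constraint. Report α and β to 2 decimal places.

α ≈ 4.32, β ≈ 19.69

With mean 0.18 fixed, write α = 0.18s, β = 0.82s where s = α+β.
Need P(θ < 0.088) = 0.1 under Beta(0.18s, 0.82s). Normal approximation: (q−m)/√(m(1−m)/s) ≈ z_{0.1} = -1.28, so s ≈ 0.18·0.82·(-1.28)²/(0.088−0.18)² = 28.6.
At s = 28.6: P(θ<0.088) ≈ 0.077. Adjusting to match 0.1 gives s ≈ 24.02.
So α = 0.18·24.02 ≈ 4.32, β = 0.82·24.02 ≈ 19.69.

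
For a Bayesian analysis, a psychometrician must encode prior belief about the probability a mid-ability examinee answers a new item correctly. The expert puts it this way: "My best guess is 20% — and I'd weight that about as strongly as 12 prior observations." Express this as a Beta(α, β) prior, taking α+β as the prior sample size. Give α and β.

Under the effective-sample-size interpretation, Beta(α, β) has prior mean α/(α+β) and prior sample size α+β.
So α+β = 12 and α/(α+β) = 0.2, giving α = 0.2·12 = 2.4 and β = 12 − 2.4 = 9.6.

α = 2.4, β = 9.6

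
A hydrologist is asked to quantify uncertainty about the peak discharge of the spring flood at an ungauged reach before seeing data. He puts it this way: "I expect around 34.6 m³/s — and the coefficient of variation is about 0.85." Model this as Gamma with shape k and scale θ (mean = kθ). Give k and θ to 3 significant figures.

For Gamma(k, scale θ): mean = kθ, variance = kθ², so CV = 1/√k.
CV = 0.85, hence k = 1/CV² = 1.38.
Then θ = mean/k = 34.6/1.38 = 25.

k ≈ 1.38, θ ≈ 25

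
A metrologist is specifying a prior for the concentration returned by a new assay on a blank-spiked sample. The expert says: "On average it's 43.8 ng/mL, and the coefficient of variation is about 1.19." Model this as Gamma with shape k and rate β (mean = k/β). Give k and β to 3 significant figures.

k ≈ 0.706, β ≈ 0.0161

For Gamma(k, rate β): mean = k/β, variance = k/β², so CV = 1/√k.
CV = 1.19, hence k = 1/CV² = 0.706.
Then β = k/mean = 0.706/43.8 = 0.0161.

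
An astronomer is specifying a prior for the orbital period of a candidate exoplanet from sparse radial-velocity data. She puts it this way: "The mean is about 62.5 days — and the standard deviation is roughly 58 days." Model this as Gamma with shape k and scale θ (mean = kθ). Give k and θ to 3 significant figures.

For Gamma(k, scale θ): mean = kθ, variance = kθ², so CV = 1/√k.
CV = SD/mean = 58/62.5 = 0.928, hence k = 1/CV² = 1.16.
Then θ = mean/k = 62.5/1.16 = 53.8.

k ≈ 1.16, θ ≈ 53.8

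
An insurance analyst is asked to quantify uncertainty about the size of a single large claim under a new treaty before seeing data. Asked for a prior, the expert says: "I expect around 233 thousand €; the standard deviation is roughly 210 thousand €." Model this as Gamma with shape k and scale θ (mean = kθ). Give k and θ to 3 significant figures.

For Gamma(k, scale θ): mean = kθ, variance = kθ², so CV = 1/√k.
CV = SD/mean = 210/233 = 0.9013, hence k = 1/CV² = 1.23.
Then θ = mean/k = 233/1.23 = 189.

k ≈ 1.23, θ ≈ 189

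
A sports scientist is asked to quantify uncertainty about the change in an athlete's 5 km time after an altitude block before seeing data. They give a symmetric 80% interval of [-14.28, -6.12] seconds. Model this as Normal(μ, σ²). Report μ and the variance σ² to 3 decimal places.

A symmetric 80% interval runs μ ± z·σ with z = 1.282.
Half-width = 4.08, so σ = 4.08/1.282 = 3.1836 and σ² = 10.136.
μ is the interval midpoint, -10.200.

μ = -10.200, σ² = 10.136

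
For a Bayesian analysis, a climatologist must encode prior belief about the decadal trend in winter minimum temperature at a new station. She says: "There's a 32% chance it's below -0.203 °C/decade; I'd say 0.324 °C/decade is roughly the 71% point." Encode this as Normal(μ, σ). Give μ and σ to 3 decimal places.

For Normal(μ,σ), the p-quantile is μ + z_p·σ. Here z_{0.32} = -0.4677, z_{0.71} = 0.5534.
So -0.203 = μ − 0.4677σ and 0.324 = μ + 0.5534σ.
Subtracting: σ = (0.324 − -0.203)/(0.5534 − (-0.4677)) = 0.516.
Then μ = -0.203 − (-0.4677)·0.516 = 0.038.

μ = 0.038, σ = 0.516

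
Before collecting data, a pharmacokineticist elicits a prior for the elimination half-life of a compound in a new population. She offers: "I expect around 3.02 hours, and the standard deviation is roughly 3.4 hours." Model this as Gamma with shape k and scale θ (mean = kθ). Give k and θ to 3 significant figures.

k ≈ 0.789, θ ≈ 3.83

For Gamma(k, scale θ): mean = kθ, variance = kθ², so CV = 1/√k.
CV = SD/mean = 3.4/3.02 = 1.126, hence k = 1/CV² = 0.789.
Then θ = mean/k = 3.02/0.789 = 3.83.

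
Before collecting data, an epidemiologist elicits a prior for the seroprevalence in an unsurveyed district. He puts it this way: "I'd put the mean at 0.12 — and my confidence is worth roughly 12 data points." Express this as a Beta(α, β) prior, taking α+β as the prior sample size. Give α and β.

Under the effective-sample-size interpretation, Beta(α, β) has prior mean α/(α+β) and prior sample size α+β.
So α+β = 12 and α/(α+β) = 0.12, giving α = 0.12·12 = 1.44 and β = 12 − 1.44 = 10.56.

α = 1.44, β = 10.56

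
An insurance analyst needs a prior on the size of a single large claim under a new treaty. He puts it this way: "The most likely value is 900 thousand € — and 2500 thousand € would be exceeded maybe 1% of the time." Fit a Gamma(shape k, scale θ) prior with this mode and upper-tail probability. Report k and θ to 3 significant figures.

Gamma(k,θ) with k>1 has mode (k−1)θ, so θ = 900/(k−1).
Need P(X < 2500) = 0.99 with θ tied to k this way. Start at k = 2, θ = 900: P(X<2500) ≈ 0.765.
Too low — raise k to concentrate. Iterating converges to k ≈ 5.39.
Then θ = 900/(5.39−1) ≈ 205.

k ≈ 5.39, θ ≈ 205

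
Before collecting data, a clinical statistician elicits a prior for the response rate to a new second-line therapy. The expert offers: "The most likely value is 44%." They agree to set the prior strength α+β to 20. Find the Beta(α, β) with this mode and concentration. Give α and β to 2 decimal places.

α = 8.92, β = 11.08

For α,β > 1 the Beta mode is (α−1)/(α+β−2). With α+β = 20, the mode is (α−1)/18.
Set (α−1)/18 = 0.44 → α = 1 + 0.44·18 = 8.92.
β = 20 − α = 11.08.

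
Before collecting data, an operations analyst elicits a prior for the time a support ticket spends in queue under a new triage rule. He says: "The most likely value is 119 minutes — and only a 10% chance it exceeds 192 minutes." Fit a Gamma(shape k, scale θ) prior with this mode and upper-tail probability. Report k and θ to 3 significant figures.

k ≈ 9.22, θ ≈ 14.5

Gamma(k,θ) with k>1 has mode (k−1)θ, so θ = 119/(k−1).
Need P(X < 192) = 0.9 with θ tied to k this way. Start at k = 2, θ = 119: P(X<192) ≈ 0.479.
Too low — raise k to concentrate. Iterating converges to k ≈ 9.22.
Then θ = 119/(9.22−1) ≈ 14.5.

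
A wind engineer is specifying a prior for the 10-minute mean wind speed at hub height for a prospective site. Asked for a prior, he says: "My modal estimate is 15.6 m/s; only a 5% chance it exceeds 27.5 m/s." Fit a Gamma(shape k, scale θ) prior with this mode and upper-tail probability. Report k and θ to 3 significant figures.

Gamma(k,θ) with k>1 has mode (k−1)θ, so θ = 15.6/(k−1).
Need P(X < 27.5) = 0.95 with θ tied to k this way. Start at k = 2, θ = 15.6: P(X<27.5) ≈ 0.526.
Too low — raise k to concentrate. Iterating converges to k ≈ 9.68.
Then θ = 15.6/(9.68−1) ≈ 1.8.

k ≈ 9.68, θ ≈ 1.8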